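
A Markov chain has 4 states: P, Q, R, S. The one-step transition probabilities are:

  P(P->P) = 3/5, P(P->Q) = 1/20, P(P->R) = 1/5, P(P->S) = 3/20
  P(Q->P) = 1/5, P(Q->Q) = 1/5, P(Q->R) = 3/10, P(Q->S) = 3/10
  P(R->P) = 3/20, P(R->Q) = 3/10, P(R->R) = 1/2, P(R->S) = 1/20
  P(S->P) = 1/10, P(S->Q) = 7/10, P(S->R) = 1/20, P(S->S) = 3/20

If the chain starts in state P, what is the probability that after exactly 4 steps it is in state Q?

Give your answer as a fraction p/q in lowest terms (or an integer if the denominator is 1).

Computing P^4 by repeated multiplication:
P^1 =
  P: [3/5, 1/20, 1/5, 3/20]
  Q: [1/5, 1/5, 3/10, 3/10]
  R: [3/20, 3/10, 1/2, 1/20]
  S: [1/10, 7/10, 1/20, 3/20]
P^2 =
  P: [83/200, 41/200, 97/400, 11/80]
  Q: [47/200, 7/20, 53/200, 3/20]
  R: [23/100, 101/400, 149/400, 29/200]
  S: [89/400, 53/200, 21/80, 1/4]
P^3 =
  P: [2721/8000, 923/4000, 2181/8000, 313/2000]
  Q: [1063/4000, 213/800, 73/250, 22/125]
  R: [2071/8000, 1101/4000, 1261/4000, 241/1600]
  S: [2007/8000, 2543/8000, 1071/4000, 327/2000]
P^4 =
  P: [49083/160000, 40719/160000, 22511/80000, 3147/20000]
  Q: [2741/10000, 22187/80000, 11513/40000, 12859/80000]
  R: [10909/40000, 42881/160000, 47921/160000, 12781/80000]
  S: [21649/80000, 43343/160000, 23007/80000, 5469/32000]

(P^4)[P -> Q] = 40719/160000

Answer: 40719/160000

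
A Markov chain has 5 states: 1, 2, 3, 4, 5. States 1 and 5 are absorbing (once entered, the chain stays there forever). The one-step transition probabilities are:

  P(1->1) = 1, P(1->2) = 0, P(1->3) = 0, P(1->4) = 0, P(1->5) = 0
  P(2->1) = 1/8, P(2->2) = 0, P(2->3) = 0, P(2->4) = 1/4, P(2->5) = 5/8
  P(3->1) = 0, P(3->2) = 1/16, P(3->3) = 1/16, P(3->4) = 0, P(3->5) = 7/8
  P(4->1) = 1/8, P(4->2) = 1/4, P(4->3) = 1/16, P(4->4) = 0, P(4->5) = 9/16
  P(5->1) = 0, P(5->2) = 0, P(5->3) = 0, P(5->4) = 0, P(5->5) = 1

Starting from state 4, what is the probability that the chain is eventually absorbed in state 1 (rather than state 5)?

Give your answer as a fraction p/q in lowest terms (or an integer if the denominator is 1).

Answer: 301/1798

Derivation:
Let a_i = P(absorbed in 1 | start in state i).
Boundary conditions: a_1 = 1, a_5 = 0.
For each transient state i, a_i = sum_j P(i->j) * a_j:
  a_2 = 1/8*a_1 + 0*a_2 + 0*a_3 + 1/4*a_4 + 5/8*a_5
  a_3 = 0*a_1 + 1/16*a_2 + 1/16*a_3 + 0*a_4 + 7/8*a_5
  a_4 = 1/8*a_1 + 1/4*a_2 + 1/16*a_3 + 0*a_4 + 9/16*a_5

Substituting a_1 = 1 and a_5 = 0, rearrange to (I - Q) a = r where r[i] = P(i -> 1):
  [1, 0, -1/4] . (a_2, a_3, a_4) = 1/8
  [-1/16, 15/16, 0] . (a_2, a_3, a_4) = 0
  [-1/4, -1/16, 1] . (a_2, a_3, a_4) = 1/8

Solving yields:
  a_2 = 150/899
  a_3 = 10/899
  a_4 = 301/1798

Starting state is 4, so the absorption probability is a_4 = 301/1798.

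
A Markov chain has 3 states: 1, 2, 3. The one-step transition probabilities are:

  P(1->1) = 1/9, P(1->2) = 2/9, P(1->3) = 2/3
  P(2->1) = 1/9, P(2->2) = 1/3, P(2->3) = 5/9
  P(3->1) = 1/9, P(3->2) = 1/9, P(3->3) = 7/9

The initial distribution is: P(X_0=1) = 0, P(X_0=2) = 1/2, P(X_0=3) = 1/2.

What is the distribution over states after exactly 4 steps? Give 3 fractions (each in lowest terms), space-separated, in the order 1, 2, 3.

Propagating the distribution step by step (d_{t+1} = d_t * P):
d_0 = (1=0, 2=1/2, 3=1/2)
  d_1[1] = 0*1/9 + 1/2*1/9 + 1/2*1/9 = 1/9
  d_1[2] = 0*2/9 + 1/2*1/3 + 1/2*1/9 = 2/9
  d_1[3] = 0*2/3 + 1/2*5/9 + 1/2*7/9 = 2/3
d_1 = (1=1/9, 2=2/9, 3=2/3)
  d_2[1] = 1/9*1/9 + 2/9*1/9 + 2/3*1/9 = 1/9
  d_2[2] = 1/9*2/9 + 2/9*1/3 + 2/3*1/9 = 14/81
  d_2[3] = 1/9*2/3 + 2/9*5/9 + 2/3*7/9 = 58/81
d_2 = (1=1/9, 2=14/81, 3=58/81)
  d_3[1] = 1/9*1/9 + 14/81*1/9 + 58/81*1/9 = 1/9
  d_3[2] = 1/9*2/9 + 14/81*1/3 + 58/81*1/9 = 118/729
  d_3[3] = 1/9*2/3 + 14/81*5/9 + 58/81*7/9 = 530/729
d_3 = (1=1/9, 2=118/729, 3=530/729)
  d_4[1] = 1/9*1/9 + 118/729*1/9 + 530/729*1/9 = 1/9
  d_4[2] = 1/9*2/9 + 118/729*1/3 + 530/729*1/9 = 1046/6561
  d_4[3] = 1/9*2/3 + 118/729*5/9 + 530/729*7/9 = 4786/6561
d_4 = (1=1/9, 2=1046/6561, 3=4786/6561)

Answer: 1/9 1046/6561 4786/6561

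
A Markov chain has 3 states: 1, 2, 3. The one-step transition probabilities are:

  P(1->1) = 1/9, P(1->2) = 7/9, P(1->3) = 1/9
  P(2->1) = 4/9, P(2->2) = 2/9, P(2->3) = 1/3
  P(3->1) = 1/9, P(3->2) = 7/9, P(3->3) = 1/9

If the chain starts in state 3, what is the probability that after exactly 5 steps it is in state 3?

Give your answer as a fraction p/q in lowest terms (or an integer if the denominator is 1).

Answer: 12497/59049

Derivation:
Computing P^5 by repeated multiplication:
P^1 =
  1: [1/9, 7/9, 1/9]
  2: [4/9, 2/9, 1/3]
  3: [1/9, 7/9, 1/9]
P^2 =
  1: [10/27, 28/81, 23/81]
  2: [5/27, 53/81, 13/81]
  3: [10/27, 28/81, 23/81]
P^3 =
  1: [55/243, 427/729, 137/729]
  2: [80/243, 302/729, 187/729]
  3: [55/243, 427/729, 137/729]
P^4 =
  1: [670/2187, 2968/6561, 1583/6561]
  2: [545/2187, 3593/6561, 1333/6561]
  3: [670/2187, 2968/6561, 1583/6561]
P^5 =
  1: [5155/19683, 31087/59049, 12497/59049]
  2: [5780/19683, 27962/59049, 13747/59049]
  3: [5155/19683, 31087/59049, 12497/59049]

(P^5)[3 -> 3] = 12497/59049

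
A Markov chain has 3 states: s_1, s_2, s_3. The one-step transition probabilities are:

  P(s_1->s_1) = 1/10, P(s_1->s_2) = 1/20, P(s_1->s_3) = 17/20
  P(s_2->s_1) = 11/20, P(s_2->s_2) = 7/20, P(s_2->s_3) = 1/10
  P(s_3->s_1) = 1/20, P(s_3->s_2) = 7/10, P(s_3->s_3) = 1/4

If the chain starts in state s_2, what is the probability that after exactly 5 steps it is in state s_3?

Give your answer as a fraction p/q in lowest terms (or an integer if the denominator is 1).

Computing P^5 by repeated multiplication:
P^1 =
  s_1: [1/10, 1/20, 17/20]
  s_2: [11/20, 7/20, 1/10]
  s_3: [1/20, 7/10, 1/4]
P^2 =
  s_1: [2/25, 247/400, 121/400]
  s_2: [101/400, 11/50, 211/400]
  s_3: [161/400, 169/400, 7/40]
P^3 =
  s_1: [1451/4000, 691/1600, 1643/8000]
  s_2: [1381/8000, 3671/8000, 737/2000]
  s_3: [2251/8000, 581/2000, 137/320]
P^4 =
  s_1: [11363/40000, 50089/160000, 64459/160000]
  s_2: [46091/160000, 1367/3200, 45559/160000]
  s_3: [33491/160000, 66469/160000, 1501/4000]
P^5 =
  s_1: [353171/1600000, 1298501/3200000, 1195157/3200000]
  s_2: [889591/3200000, 1162367/3200000, 574021/1600000]
  s_3: [858181/3200000, 669667/1600000, 200497/640000]

(P^5)[s_2 -> s_3] = 574021/1600000

Answer: 574021/1600000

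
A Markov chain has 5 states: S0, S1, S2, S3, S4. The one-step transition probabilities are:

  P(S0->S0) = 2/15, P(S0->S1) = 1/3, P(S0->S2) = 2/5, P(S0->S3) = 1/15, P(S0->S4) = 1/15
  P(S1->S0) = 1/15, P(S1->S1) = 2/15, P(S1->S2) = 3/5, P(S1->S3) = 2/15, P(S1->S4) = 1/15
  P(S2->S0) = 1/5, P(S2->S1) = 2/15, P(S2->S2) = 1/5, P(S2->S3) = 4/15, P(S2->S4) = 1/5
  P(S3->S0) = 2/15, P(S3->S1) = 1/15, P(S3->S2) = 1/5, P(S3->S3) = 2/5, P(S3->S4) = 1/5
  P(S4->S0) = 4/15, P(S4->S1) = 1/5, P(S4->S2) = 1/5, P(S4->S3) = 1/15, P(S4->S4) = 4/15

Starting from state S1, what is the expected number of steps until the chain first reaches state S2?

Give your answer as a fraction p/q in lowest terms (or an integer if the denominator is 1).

Answer: 4735/2224

Derivation:
Let h_i = expected steps to first reach S2 from state i.
Boundary: h_S2 = 0.
First-step equations for the other states:
  h_S0 = 1 + 2/15*h_S0 + 1/3*h_S1 + 2/5*h_S2 + 1/15*h_S3 + 1/15*h_S4
  h_S1 = 1 + 1/15*h_S0 + 2/15*h_S1 + 3/5*h_S2 + 2/15*h_S3 + 1/15*h_S4
  h_S3 = 1 + 2/15*h_S0 + 1/15*h_S1 + 1/5*h_S2 + 2/5*h_S3 + 1/5*h_S4
  h_S4 = 1 + 4/15*h_S0 + 1/5*h_S1 + 1/5*h_S2 + 1/15*h_S3 + 4/15*h_S4

Substituting h_S2 = 0 and rearranging gives the linear system (I - Q) h = 1:
  [13/15, -1/3, -1/15, -1/15] . (h_S0, h_S1, h_S3, h_S4) = 1
  [-1/15, 13/15, -2/15, -1/15] . (h_S0, h_S1, h_S3, h_S4) = 1
  [-2/15, -1/15, 3/5, -1/5] . (h_S0, h_S1, h_S3, h_S4) = 1
  [-4/15, -1/5, -1/15, 11/15] . (h_S0, h_S1, h_S3, h_S4) = 1

Solving yields:
  h_S0 = 2765/1112
  h_S1 = 4735/2224
  h_S3 = 3905/1112
  h_S4 = 7045/2224

Starting state is S1, so the expected hitting time is h_S1 = 4735/2224.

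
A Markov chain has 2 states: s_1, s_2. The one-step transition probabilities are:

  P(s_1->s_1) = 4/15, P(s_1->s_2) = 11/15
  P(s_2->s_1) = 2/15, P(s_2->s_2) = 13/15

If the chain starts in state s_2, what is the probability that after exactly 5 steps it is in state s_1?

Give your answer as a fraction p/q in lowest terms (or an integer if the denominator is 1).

Answer: 116822/759375

Derivation:
Computing P^5 by repeated multiplication:
P^1 =
  s_1: [4/15, 11/15]
  s_2: [2/15, 13/15]
P^2 =
  s_1: [38/225, 187/225]
  s_2: [34/225, 191/225]
P^3 =
  s_1: [526/3375, 2849/3375]
  s_2: [518/3375, 2857/3375]
P^4 =
  s_1: [7802/50625, 42823/50625]
  s_2: [7786/50625, 42839/50625]
P^5 =
  s_1: [116854/759375, 642521/759375]
  s_2: [116822/759375, 642553/759375]

(P^5)[s_2 -> s_1] = 116822/759375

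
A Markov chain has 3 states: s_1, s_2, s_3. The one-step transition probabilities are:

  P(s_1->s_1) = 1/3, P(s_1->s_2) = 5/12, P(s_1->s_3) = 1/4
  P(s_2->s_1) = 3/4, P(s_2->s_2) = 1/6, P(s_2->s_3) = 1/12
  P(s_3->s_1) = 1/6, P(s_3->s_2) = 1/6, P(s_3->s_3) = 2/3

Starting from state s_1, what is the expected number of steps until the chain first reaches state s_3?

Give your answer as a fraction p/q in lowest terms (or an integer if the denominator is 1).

Answer: 36/7

Derivation:
Let h_i = expected steps to first reach s_3 from state i.
Boundary: h_s_3 = 0.
First-step equations for the other states:
  h_s_1 = 1 + 1/3*h_s_1 + 5/12*h_s_2 + 1/4*h_s_3
  h_s_2 = 1 + 3/4*h_s_1 + 1/6*h_s_2 + 1/12*h_s_3

Substituting h_s_3 = 0 and rearranging gives the linear system (I - Q) h = 1:
  [2/3, -5/12] . (h_s_1, h_s_2) = 1
  [-3/4, 5/6] . (h_s_1, h_s_2) = 1

Solving yields:
  h_s_1 = 36/7
  h_s_2 = 204/35

Starting state is s_1, so the expected hitting time is h_s_1 = 36/7.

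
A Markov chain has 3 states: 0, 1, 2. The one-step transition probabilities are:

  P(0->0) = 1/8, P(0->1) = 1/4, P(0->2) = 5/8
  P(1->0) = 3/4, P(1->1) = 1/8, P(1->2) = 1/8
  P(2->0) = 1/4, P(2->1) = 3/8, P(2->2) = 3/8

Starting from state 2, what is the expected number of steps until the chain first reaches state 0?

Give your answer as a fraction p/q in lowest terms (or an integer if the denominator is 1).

Answer: 5/2

Derivation:
Let h_i = expected steps to first reach 0 from state i.
Boundary: h_0 = 0.
First-step equations for the other states:
  h_1 = 1 + 3/4*h_0 + 1/8*h_1 + 1/8*h_2
  h_2 = 1 + 1/4*h_0 + 3/8*h_1 + 3/8*h_2

Substituting h_0 = 0 and rearranging gives the linear system (I - Q) h = 1:
  [7/8, -1/8] . (h_1, h_2) = 1
  [-3/8, 5/8] . (h_1, h_2) = 1

Solving yields:
  h_1 = 3/2
  h_2 = 5/2

Starting state is 2, so the expected hitting time is h_2 = 5/2.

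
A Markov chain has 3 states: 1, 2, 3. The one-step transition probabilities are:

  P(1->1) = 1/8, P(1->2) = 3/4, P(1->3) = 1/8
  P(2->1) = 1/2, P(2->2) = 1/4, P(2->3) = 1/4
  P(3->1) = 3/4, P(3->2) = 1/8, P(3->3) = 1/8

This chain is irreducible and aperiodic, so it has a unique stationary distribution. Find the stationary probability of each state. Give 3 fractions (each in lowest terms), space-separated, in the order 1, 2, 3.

The stationary distribution satisfies pi = pi * P, i.e.:
  pi_1 = 1/8*pi_1 + 1/2*pi_2 + 3/4*pi_3
  pi_2 = 3/4*pi_1 + 1/4*pi_2 + 1/8*pi_3
  pi_3 = 1/8*pi_1 + 1/4*pi_2 + 1/8*pi_3
with normalization: pi_1 + pi_2 + pi_3 = 1.

Using the first 2 balance equations plus normalization, the linear system A*pi = b is:
  [-7/8, 1/2, 3/4] . pi = 0
  [3/4, -3/4, 1/8] . pi = 0
  [1, 1, 1] . pi = 1

Solving yields:
  pi_1 = 40/101
  pi_2 = 43/101
  pi_3 = 18/101

Verification (pi * P):
  40/101*1/8 + 43/101*1/2 + 18/101*3/4 = 40/101 = pi_1  (ok)
  40/101*3/4 + 43/101*1/4 + 18/101*1/8 = 43/101 = pi_2  (ok)
  40/101*1/8 + 43/101*1/4 + 18/101*1/8 = 18/101 = pi_3  (ok)

Answer: 40/101 43/101 18/101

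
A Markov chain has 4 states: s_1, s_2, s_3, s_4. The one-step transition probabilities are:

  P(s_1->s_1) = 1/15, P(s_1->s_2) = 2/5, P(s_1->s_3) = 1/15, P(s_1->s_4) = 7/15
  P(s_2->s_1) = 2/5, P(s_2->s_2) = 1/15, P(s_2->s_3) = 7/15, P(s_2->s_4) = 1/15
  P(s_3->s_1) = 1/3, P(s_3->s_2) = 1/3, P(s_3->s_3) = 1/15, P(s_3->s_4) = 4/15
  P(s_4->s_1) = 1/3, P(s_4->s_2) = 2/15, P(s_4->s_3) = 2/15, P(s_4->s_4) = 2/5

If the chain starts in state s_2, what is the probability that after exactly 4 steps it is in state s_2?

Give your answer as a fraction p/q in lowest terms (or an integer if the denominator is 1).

Answer: 12302/50625

Derivation:
Computing P^4 by repeated multiplication:
P^1 =
  s_1: [1/15, 2/5, 1/15, 7/15]
  s_2: [2/5, 1/15, 7/15, 1/15]
  s_3: [1/3, 1/3, 1/15, 4/15]
  s_4: [1/3, 2/15, 2/15, 2/5]
P^2 =
  s_1: [77/225, 31/225, 58/225, 59/225]
  s_2: [52/225, 74/225, 22/225, 77/225]
  s_3: [4/15, 16/75, 49/225, 68/225]
  s_4: [19/75, 6/25, 11/75, 9/25]
P^3 =
  s_1: [848/3375, 901/3375, 94/675, 1156/3375]
  s_2: [991/3375, 26/135, 746/3375, 988/3375]
  s_3: [311/1125, 263/1125, 581/3375, 1072/3375]
  s_4: [317/1125, 241/1125, 14/75, 119/375]
P^4 =
  s_1: [14384/50625, 10651/50625, 9937/50625, 15653/50625]
  s_2: [13561/50625, 12302/50625, 8263/50625, 16499/50625]
  s_3: [172/625, 3812/16875, 9181/50625, 16076/50625]
  s_4: [4598/16875, 3907/16875, 976/5625, 1814/5625]

(P^4)[s_2 -> s_2] = 12302/50625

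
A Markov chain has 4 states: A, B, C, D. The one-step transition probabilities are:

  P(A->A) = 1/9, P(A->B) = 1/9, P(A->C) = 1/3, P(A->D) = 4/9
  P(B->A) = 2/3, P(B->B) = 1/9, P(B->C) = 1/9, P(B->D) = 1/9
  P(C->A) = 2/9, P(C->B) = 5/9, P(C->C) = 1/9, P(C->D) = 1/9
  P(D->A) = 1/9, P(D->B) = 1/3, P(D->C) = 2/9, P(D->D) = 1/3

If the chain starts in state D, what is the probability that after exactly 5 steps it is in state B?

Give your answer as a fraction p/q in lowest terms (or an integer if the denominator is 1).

Answer: 1715/6561

Derivation:
Computing P^5 by repeated multiplication:
P^1 =
  A: [1/9, 1/9, 1/3, 4/9]
  B: [2/3, 1/9, 1/9, 1/9]
  C: [2/9, 5/9, 1/9, 1/9]
  D: [1/9, 1/3, 2/9, 1/3]
P^2 =
  A: [17/81, 29/81, 5/27, 20/81]
  B: [5/27, 5/27, 22/81, 29/81]
  C: [35/81, 5/27, 14/81, 17/81]
  D: [26/81, 23/81, 14/81, 2/9]
P^3 =
  A: [241/729, 181/729, 5/27, 172/729]
  B: [178/729, 227/729, 140/729, 184/729]
  C: [170/729, 19/81, 56/243, 220/729]
  D: [70/243, 173/729, 151/729, 65/243]
P^4 =
  A: [1769/6561, 1613/6561, 461/2187, 1796/6561]
  B: [668/2187, 1657/6561, 47/243, 1631/6561]
  C: [584/2187, 1841/6561, 1289/6561, 1679/6561]
  D: [1745/6561, 1723/6561, 448/2187, 583/2187]
P^5 =
  A: [16009/59049, 15685/59049, 3965/19683, 15460/59049]
  B: [16115/59049, 14899/59049, 12200/59049, 15835/59049]
  C: [1895/6561, 1675/6561, 11744/59049, 15175/59049]
  D: [16520/59049, 1715/6561, 11800/59049, 5098/19683]

(P^5)[D -> B] = 1715/6561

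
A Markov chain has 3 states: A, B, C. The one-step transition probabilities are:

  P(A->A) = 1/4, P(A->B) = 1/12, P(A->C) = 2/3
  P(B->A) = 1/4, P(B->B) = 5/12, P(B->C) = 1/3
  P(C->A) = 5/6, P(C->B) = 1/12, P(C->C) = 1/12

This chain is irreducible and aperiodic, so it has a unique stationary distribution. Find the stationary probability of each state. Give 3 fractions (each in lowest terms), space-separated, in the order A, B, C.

The stationary distribution satisfies pi = pi * P, i.e.:
  pi_A = 1/4*pi_A + 1/4*pi_B + 5/6*pi_C
  pi_B = 1/12*pi_A + 5/12*pi_B + 1/12*pi_C
  pi_C = 2/3*pi_A + 1/3*pi_B + 1/12*pi_C
with normalization: pi_A + pi_B + pi_C = 1.

Using the first 2 balance equations plus normalization, the linear system A*pi = b is:
  [-3/4, 1/4, 5/6] . pi = 0
  [1/12, -7/12, 1/12] . pi = 0
  [1, 1, 1] . pi = 1

Solving yields:
  pi_A = 73/152
  pi_B = 1/8
  pi_C = 15/38

Verification (pi * P):
  73/152*1/4 + 1/8*1/4 + 15/38*5/6 = 73/152 = pi_A  (ok)
  73/152*1/12 + 1/8*5/12 + 15/38*1/12 = 1/8 = pi_B  (ok)
  73/152*2/3 + 1/8*1/3 + 15/38*1/12 = 15/38 = pi_C  (ok)

Answer: 73/152 1/8 15/38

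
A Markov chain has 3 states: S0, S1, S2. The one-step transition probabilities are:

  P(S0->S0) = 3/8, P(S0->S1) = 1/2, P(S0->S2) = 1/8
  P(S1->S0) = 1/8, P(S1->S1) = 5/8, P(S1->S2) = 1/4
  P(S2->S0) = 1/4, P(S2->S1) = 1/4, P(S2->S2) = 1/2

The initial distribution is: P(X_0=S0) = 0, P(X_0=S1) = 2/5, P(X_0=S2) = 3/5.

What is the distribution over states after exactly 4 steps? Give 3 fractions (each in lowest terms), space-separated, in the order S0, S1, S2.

Propagating the distribution step by step (d_{t+1} = d_t * P):
d_0 = (S0=0, S1=2/5, S2=3/5)
  d_1[S0] = 0*3/8 + 2/5*1/8 + 3/5*1/4 = 1/5
  d_1[S1] = 0*1/2 + 2/5*5/8 + 3/5*1/4 = 2/5
  d_1[S2] = 0*1/8 + 2/5*1/4 + 3/5*1/2 = 2/5
d_1 = (S0=1/5, S1=2/5, S2=2/5)
  d_2[S0] = 1/5*3/8 + 2/5*1/8 + 2/5*1/4 = 9/40
  d_2[S1] = 1/5*1/2 + 2/5*5/8 + 2/5*1/4 = 9/20
  d_2[S2] = 1/5*1/8 + 2/5*1/4 + 2/5*1/2 = 13/40
d_2 = (S0=9/40, S1=9/20, S2=13/40)
  d_3[S0] = 9/40*3/8 + 9/20*1/8 + 13/40*1/4 = 71/320
  d_3[S1] = 9/40*1/2 + 9/20*5/8 + 13/40*1/4 = 19/40
  d_3[S2] = 9/40*1/8 + 9/20*1/4 + 13/40*1/2 = 97/320
d_3 = (S0=71/320, S1=19/40, S2=97/320)
  d_4[S0] = 71/320*3/8 + 19/40*1/8 + 97/320*1/4 = 559/2560
  d_4[S1] = 71/320*1/2 + 19/40*5/8 + 97/320*1/4 = 619/1280
  d_4[S2] = 71/320*1/8 + 19/40*1/4 + 97/320*1/2 = 763/2560
d_4 = (S0=559/2560, S1=619/1280, S2=763/2560)

Answer: 559/2560 619/1280 763/2560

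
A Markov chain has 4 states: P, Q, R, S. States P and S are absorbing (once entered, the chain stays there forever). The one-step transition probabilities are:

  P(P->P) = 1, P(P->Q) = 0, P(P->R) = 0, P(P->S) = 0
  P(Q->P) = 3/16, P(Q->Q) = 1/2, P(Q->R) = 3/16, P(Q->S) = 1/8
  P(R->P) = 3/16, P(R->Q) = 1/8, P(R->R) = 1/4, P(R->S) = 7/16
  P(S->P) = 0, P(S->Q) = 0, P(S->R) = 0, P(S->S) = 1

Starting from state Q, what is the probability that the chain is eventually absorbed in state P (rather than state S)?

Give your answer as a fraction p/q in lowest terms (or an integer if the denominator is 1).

Answer: 1/2

Derivation:
Let a_i = P(absorbed in P | start in state i).
Boundary conditions: a_P = 1, a_S = 0.
For each transient state i, a_i = sum_j P(i->j) * a_j:
  a_Q = 3/16*a_P + 1/2*a_Q + 3/16*a_R + 1/8*a_S
  a_R = 3/16*a_P + 1/8*a_Q + 1/4*a_R + 7/16*a_S

Substituting a_P = 1 and a_S = 0, rearrange to (I - Q) a = r where r[i] = P(i -> P):
  [1/2, -3/16] . (a_Q, a_R) = 3/16
  [-1/8, 3/4] . (a_Q, a_R) = 3/16

Solving yields:
  a_Q = 1/2
  a_R = 1/3

Starting state is Q, so the absorption probability is a_Q = 1/2.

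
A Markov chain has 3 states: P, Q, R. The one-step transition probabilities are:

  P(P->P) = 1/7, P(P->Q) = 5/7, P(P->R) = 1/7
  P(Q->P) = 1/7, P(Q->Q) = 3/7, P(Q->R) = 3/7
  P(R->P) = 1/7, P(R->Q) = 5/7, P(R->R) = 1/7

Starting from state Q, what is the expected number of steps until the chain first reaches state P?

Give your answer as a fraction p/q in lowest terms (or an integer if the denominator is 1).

Answer: 7

Derivation:
Let h_i = expected steps to first reach P from state i.
Boundary: h_P = 0.
First-step equations for the other states:
  h_Q = 1 + 1/7*h_P + 3/7*h_Q + 3/7*h_R
  h_R = 1 + 1/7*h_P + 5/7*h_Q + 1/7*h_R

Substituting h_P = 0 and rearranging gives the linear system (I - Q) h = 1:
  [4/7, -3/7] . (h_Q, h_R) = 1
  [-5/7, 6/7] . (h_Q, h_R) = 1

Solving yields:
  h_Q = 7
  h_R = 7

Starting state is Q, so the expected hitting time is h_Q = 7.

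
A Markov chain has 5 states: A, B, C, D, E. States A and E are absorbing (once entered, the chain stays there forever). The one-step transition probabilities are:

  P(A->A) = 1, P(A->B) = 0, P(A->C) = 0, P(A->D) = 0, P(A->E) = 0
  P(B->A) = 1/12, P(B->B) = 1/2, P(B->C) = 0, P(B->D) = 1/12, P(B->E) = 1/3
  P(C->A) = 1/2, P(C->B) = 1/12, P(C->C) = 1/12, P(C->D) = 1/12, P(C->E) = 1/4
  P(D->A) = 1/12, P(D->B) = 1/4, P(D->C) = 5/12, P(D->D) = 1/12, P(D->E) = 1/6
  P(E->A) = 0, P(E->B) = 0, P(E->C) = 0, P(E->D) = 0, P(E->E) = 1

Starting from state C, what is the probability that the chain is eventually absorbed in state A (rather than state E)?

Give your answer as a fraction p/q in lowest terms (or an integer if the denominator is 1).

Answer: 57/94

Derivation:
Let a_i = P(absorbed in A | start in state i).
Boundary conditions: a_A = 1, a_E = 0.
For each transient state i, a_i = sum_j P(i->j) * a_j:
  a_B = 1/12*a_A + 1/2*a_B + 0*a_C + 1/12*a_D + 1/3*a_E
  a_C = 1/2*a_A + 1/12*a_B + 1/12*a_C + 1/12*a_D + 1/4*a_E
  a_D = 1/12*a_A + 1/4*a_B + 5/12*a_C + 1/12*a_D + 1/6*a_E

Substituting a_A = 1 and a_E = 0, rearrange to (I - Q) a = r where r[i] = P(i -> A):
  [1/2, 0, -1/12] . (a_B, a_C, a_D) = 1/12
  [-1/12, 11/12, -1/12] . (a_B, a_C, a_D) = 1/2
  [-1/4, -5/12, 11/12] . (a_B, a_C, a_D) = 1/12

Solving yields:
  a_B = 157/658
  a_C = 57/94
  a_D = 142/329

Starting state is C, so the absorption probability is a_C = 57/94.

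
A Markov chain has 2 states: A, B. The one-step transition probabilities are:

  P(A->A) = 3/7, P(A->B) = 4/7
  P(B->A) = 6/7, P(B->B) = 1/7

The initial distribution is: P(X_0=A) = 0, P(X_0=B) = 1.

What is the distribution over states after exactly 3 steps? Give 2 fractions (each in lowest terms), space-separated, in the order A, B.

Answer: 222/343 121/343

Derivation:
Propagating the distribution step by step (d_{t+1} = d_t * P):
d_0 = (A=0, B=1)
  d_1[A] = 0*3/7 + 1*6/7 = 6/7
  d_1[B] = 0*4/7 + 1*1/7 = 1/7
d_1 = (A=6/7, B=1/7)
  d_2[A] = 6/7*3/7 + 1/7*6/7 = 24/49
  d_2[B] = 6/7*4/7 + 1/7*1/7 = 25/49
d_2 = (A=24/49, B=25/49)
  d_3[A] = 24/49*3/7 + 25/49*6/7 = 222/343
  d_3[B] = 24/49*4/7 + 25/49*1/7 = 121/343
d_3 = (A=222/343, B=121/343)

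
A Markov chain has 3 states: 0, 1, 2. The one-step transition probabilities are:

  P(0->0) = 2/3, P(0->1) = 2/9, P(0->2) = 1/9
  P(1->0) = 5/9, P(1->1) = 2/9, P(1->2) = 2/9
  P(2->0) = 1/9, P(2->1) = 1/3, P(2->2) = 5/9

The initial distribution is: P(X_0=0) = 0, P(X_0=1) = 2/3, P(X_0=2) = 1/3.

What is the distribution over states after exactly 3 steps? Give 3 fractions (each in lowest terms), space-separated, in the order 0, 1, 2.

Propagating the distribution step by step (d_{t+1} = d_t * P):
d_0 = (0=0, 1=2/3, 2=1/3)
  d_1[0] = 0*2/3 + 2/3*5/9 + 1/3*1/9 = 11/27
  d_1[1] = 0*2/9 + 2/3*2/9 + 1/3*1/3 = 7/27
  d_1[2] = 0*1/9 + 2/3*2/9 + 1/3*5/9 = 1/3
d_1 = (0=11/27, 1=7/27, 2=1/3)
  d_2[0] = 11/27*2/3 + 7/27*5/9 + 1/3*1/9 = 110/243
  d_2[1] = 11/27*2/9 + 7/27*2/9 + 1/3*1/3 = 7/27
  d_2[2] = 11/27*1/9 + 7/27*2/9 + 1/3*5/9 = 70/243
d_2 = (0=110/243, 1=7/27, 2=70/243)
  d_3[0] = 110/243*2/3 + 7/27*5/9 + 70/243*1/9 = 1045/2187
  d_3[1] = 110/243*2/9 + 7/27*2/9 + 70/243*1/3 = 556/2187
  d_3[2] = 110/243*1/9 + 7/27*2/9 + 70/243*5/9 = 586/2187
d_3 = (0=1045/2187, 1=556/2187, 2=586/2187)

Answer: 1045/2187 556/2187 586/2187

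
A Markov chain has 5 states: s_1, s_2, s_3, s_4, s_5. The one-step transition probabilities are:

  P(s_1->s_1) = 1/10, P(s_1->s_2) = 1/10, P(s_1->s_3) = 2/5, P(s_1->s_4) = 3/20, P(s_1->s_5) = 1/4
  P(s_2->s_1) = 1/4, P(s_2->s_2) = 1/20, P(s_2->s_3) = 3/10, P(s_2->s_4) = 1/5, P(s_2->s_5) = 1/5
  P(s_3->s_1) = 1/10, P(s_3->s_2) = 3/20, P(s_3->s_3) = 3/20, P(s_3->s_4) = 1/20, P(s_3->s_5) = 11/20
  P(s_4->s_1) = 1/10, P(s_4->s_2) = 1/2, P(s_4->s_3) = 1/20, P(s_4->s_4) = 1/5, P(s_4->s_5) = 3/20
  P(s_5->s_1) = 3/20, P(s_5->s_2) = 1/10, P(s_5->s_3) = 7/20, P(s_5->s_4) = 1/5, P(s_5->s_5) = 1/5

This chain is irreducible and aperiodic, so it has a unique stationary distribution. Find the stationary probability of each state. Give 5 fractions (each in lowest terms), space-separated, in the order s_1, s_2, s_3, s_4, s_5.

The stationary distribution satisfies pi = pi * P, i.e.:
  pi_s_1 = 1/10*pi_s_1 + 1/4*pi_s_2 + 1/10*pi_s_3 + 1/10*pi_s_4 + 3/20*pi_s_5
  pi_s_2 = 1/10*pi_s_1 + 1/20*pi_s_2 + 3/20*pi_s_3 + 1/2*pi_s_4 + 1/10*pi_s_5
  pi_s_3 = 2/5*pi_s_1 + 3/10*pi_s_2 + 3/20*pi_s_3 + 1/20*pi_s_4 + 7/20*pi_s_5
  pi_s_4 = 3/20*pi_s_1 + 1/5*pi_s_2 + 1/20*pi_s_3 + 1/5*pi_s_4 + 1/5*pi_s_5
  pi_s_5 = 1/4*pi_s_1 + 1/5*pi_s_2 + 11/20*pi_s_3 + 3/20*pi_s_4 + 1/5*pi_s_5
with normalization: pi_s_1 + pi_s_2 + pi_s_3 + pi_s_4 + pi_s_5 = 1.

Using the first 4 balance equations plus normalization, the linear system A*pi = b is:
  [-9/10, 1/4, 1/10, 1/10, 3/20] . pi = 0
  [1/10, -19/20, 3/20, 1/2, 1/10] . pi = 0
  [2/5, 3/10, -17/20, 1/20, 7/20] . pi = 0
  [3/20, 1/5, 1/20, -4/5, 1/5] . pi = 0
  [1, 1, 1, 1, 1] . pi = 1

Solving yields:
  pi_s_1 = 9475/68008
  pi_s_2 = 11315/68008
  pi_s_3 = 17119/68008
  pi_s_4 = 1320/8501
  pi_s_5 = 19539/68008

Verification (pi * P):
  9475/68008*1/10 + 11315/68008*1/4 + 17119/68008*1/10 + 1320/8501*1/10 + 19539/68008*3/20 = 9475/68008 = pi_s_1  (ok)
  9475/68008*1/10 + 11315/68008*1/20 + 17119/68008*3/20 + 1320/8501*1/2 + 19539/68008*1/10 = 11315/68008 = pi_s_2  (ok)
  9475/68008*2/5 + 11315/68008*3/10 + 17119/68008*3/20 + 1320/8501*1/20 + 19539/68008*7/20 = 17119/68008 = pi_s_3  (ok)
  9475/68008*3/20 + 11315/68008*1/5 + 17119/68008*1/20 + 1320/8501*1/5 + 19539/68008*1/5 = 1320/8501 = pi_s_4  (ok)
  9475/68008*1/4 + 11315/68008*1/5 + 17119/68008*11/20 + 1320/8501*3/20 + 19539/68008*1/5 = 19539/68008 = pi_s_5  (ok)

Answer: 9475/68008 11315/68008 17119/68008 1320/8501 19539/68008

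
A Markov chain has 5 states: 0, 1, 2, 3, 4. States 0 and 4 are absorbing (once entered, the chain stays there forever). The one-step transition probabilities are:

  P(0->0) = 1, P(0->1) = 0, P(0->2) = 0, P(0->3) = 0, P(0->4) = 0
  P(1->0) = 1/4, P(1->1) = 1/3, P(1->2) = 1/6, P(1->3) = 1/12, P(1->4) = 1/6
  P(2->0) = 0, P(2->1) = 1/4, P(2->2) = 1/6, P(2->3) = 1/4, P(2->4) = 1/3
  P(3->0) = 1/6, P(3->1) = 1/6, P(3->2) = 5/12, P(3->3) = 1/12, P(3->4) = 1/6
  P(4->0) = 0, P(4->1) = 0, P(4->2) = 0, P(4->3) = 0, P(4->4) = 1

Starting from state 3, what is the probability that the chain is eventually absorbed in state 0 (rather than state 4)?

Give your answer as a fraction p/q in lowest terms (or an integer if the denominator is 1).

Let a_i = P(absorbed in 0 | start in state i).
Boundary conditions: a_0 = 1, a_4 = 0.
For each transient state i, a_i = sum_j P(i->j) * a_j:
  a_1 = 1/4*a_0 + 1/3*a_1 + 1/6*a_2 + 1/12*a_3 + 1/6*a_4
  a_2 = 0*a_0 + 1/4*a_1 + 1/6*a_2 + 1/4*a_3 + 1/3*a_4
  a_3 = 1/6*a_0 + 1/6*a_1 + 5/12*a_2 + 1/12*a_3 + 1/6*a_4

Substituting a_0 = 1 and a_4 = 0, rearrange to (I - Q) a = r where r[i] = P(i -> 0):
  [2/3, -1/6, -1/12] . (a_1, a_2, a_3) = 1/4
  [-1/4, 5/6, -1/4] . (a_1, a_2, a_3) = 0
  [-1/6, -5/12, 11/12] . (a_1, a_2, a_3) = 1/6

Solving yields:
  a_1 = 317/647
  a_2 = 171/647
  a_3 = 253/647

Starting state is 3, so the absorption probability is a_3 = 253/647.

Answer: 253/647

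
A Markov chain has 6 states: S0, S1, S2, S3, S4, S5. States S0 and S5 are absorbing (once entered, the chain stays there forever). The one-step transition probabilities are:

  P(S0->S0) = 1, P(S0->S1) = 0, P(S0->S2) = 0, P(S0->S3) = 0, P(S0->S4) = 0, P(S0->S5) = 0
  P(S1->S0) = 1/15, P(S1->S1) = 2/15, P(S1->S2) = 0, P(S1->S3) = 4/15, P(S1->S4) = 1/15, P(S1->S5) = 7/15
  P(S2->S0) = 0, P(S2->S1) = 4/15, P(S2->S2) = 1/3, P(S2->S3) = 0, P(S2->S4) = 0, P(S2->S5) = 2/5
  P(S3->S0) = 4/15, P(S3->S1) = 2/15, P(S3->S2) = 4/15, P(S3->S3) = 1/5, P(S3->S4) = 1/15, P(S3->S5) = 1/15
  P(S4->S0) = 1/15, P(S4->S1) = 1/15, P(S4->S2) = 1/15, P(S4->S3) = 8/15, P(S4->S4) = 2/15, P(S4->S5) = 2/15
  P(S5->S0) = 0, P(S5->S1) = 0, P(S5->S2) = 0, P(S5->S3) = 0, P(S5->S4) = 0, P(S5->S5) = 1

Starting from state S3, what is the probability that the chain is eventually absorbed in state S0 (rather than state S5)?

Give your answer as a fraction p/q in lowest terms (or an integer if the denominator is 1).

Answer: 919/2107

Derivation:
Let a_i = P(absorbed in S0 | start in state i).
Boundary conditions: a_S0 = 1, a_S5 = 0.
For each transient state i, a_i = sum_j P(i->j) * a_j:
  a_S1 = 1/15*a_S0 + 2/15*a_S1 + 0*a_S2 + 4/15*a_S3 + 1/15*a_S4 + 7/15*a_S5
  a_S2 = 0*a_S0 + 4/15*a_S1 + 1/3*a_S2 + 0*a_S3 + 0*a_S4 + 2/5*a_S5
  a_S3 = 4/15*a_S0 + 2/15*a_S1 + 4/15*a_S2 + 1/5*a_S3 + 1/15*a_S4 + 1/15*a_S5
  a_S4 = 1/15*a_S0 + 1/15*a_S1 + 1/15*a_S2 + 8/15*a_S3 + 2/15*a_S4 + 2/15*a_S5

Substituting a_S0 = 1 and a_S5 = 0, rearrange to (I - Q) a = r where r[i] = P(i -> S0):
  [13/15, 0, -4/15, -1/15] . (a_S1, a_S2, a_S3, a_S4) = 1/15
  [-4/15, 2/3, 0, 0] . (a_S1, a_S2, a_S3, a_S4) = 0
  [-2/15, -4/15, 4/5, -1/15] . (a_S1, a_S2, a_S3, a_S4) = 4/15
  [-1/15, -1/15, -8/15, 13/15] . (a_S1, a_S2, a_S3, a_S4) = 1/15

Solving yields:
  a_S1 = 505/2107
  a_S2 = 202/2107
  a_S3 = 919/2107
  a_S4 = 782/2107

Starting state is S3, so the absorption probability is a_S3 = 919/2107.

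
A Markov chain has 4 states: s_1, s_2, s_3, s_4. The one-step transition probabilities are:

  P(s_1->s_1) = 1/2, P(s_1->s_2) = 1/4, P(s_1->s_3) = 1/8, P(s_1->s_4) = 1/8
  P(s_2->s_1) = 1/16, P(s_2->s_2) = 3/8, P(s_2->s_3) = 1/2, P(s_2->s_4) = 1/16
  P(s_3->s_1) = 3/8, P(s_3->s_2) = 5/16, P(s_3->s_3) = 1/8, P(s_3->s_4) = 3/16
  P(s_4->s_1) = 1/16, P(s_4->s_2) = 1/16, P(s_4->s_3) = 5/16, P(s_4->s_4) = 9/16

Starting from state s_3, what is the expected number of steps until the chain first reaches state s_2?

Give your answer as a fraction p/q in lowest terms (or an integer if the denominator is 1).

Answer: 40/9

Derivation:
Let h_i = expected steps to first reach s_2 from state i.
Boundary: h_s_2 = 0.
First-step equations for the other states:
  h_s_1 = 1 + 1/2*h_s_1 + 1/4*h_s_2 + 1/8*h_s_3 + 1/8*h_s_4
  h_s_3 = 1 + 3/8*h_s_1 + 5/16*h_s_2 + 1/8*h_s_3 + 3/16*h_s_4
  h_s_4 = 1 + 1/16*h_s_1 + 1/16*h_s_2 + 5/16*h_s_3 + 9/16*h_s_4

Substituting h_s_2 = 0 and rearranging gives the linear system (I - Q) h = 1:
  [1/2, -1/8, -1/8] . (h_s_1, h_s_3, h_s_4) = 1
  [-3/8, 7/8, -3/16] . (h_s_1, h_s_3, h_s_4) = 1
  [-1/16, -5/16, 7/16] . (h_s_1, h_s_3, h_s_4) = 1

Solving yields:
  h_s_1 = 376/81
  h_s_3 = 40/9
  h_s_4 = 496/81

Starting state is s_3, so the expected hitting time is h_s_3 = 40/9.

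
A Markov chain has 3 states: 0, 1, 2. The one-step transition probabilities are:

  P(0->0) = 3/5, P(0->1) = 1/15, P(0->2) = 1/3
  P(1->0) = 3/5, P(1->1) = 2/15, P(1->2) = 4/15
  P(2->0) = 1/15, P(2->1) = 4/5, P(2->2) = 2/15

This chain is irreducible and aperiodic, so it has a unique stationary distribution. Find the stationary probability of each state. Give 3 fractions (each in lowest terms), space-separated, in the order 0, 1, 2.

Answer: 121/263 73/263 69/263

Derivation:
The stationary distribution satisfies pi = pi * P, i.e.:
  pi_0 = 3/5*pi_0 + 3/5*pi_1 + 1/15*pi_2
  pi_1 = 1/15*pi_0 + 2/15*pi_1 + 4/5*pi_2
  pi_2 = 1/3*pi_0 + 4/15*pi_1 + 2/15*pi_2
with normalization: pi_0 + pi_1 + pi_2 = 1.

Using the first 2 balance equations plus normalization, the linear system A*pi = b is:
  [-2/5, 3/5, 1/15] . pi = 0
  [1/15, -13/15, 4/5] . pi = 0
  [1, 1, 1] . pi = 1

Solving yields:
  pi_0 = 121/263
  pi_1 = 73/263
  pi_2 = 69/263

Verification (pi * P):
  121/263*3/5 + 73/263*3/5 + 69/263*1/15 = 121/263 = pi_0  (ok)
  121/263*1/15 + 73/263*2/15 + 69/263*4/5 = 73/263 = pi_1  (ok)
  121/263*1/3 + 73/263*4/15 + 69/263*2/15 = 69/263 = pi_2  (ok)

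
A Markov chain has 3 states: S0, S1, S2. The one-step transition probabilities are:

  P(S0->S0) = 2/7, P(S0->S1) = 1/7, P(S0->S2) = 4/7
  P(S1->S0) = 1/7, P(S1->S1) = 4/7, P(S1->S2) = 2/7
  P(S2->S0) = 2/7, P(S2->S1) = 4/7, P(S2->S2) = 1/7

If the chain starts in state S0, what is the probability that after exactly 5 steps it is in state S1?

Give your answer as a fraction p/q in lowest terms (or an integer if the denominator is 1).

Computing P^5 by repeated multiplication:
P^1 =
  S0: [2/7, 1/7, 4/7]
  S1: [1/7, 4/7, 2/7]
  S2: [2/7, 4/7, 1/7]
P^2 =
  S0: [13/49, 22/49, 2/7]
  S1: [10/49, 25/49, 2/7]
  S2: [10/49, 22/49, 17/49]
P^3 =
  S0: [76/343, 157/343, 110/343]
  S1: [73/343, 166/343, 104/343]
  S2: [76/343, 166/343, 101/343]
P^4 =
  S0: [529/2401, 1144/2401, 104/343]
  S1: [520/2401, 1153/2401, 104/343]
  S2: [520/2401, 1144/2401, 737/2401]
P^5 =
  S0: [3658/16807, 8017/16807, 5132/16807]
  S1: [3649/16807, 8044/16807, 5114/16807]
  S2: [3658/16807, 8044/16807, 5105/16807]

(P^5)[S0 -> S1] = 8017/16807

Answer: 8017/16807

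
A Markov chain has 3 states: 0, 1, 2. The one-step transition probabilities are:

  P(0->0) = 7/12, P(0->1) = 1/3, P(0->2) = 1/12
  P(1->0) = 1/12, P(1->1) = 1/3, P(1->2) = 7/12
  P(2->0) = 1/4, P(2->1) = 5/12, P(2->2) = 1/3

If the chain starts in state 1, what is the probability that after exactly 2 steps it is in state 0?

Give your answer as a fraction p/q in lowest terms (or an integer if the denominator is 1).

Answer: 2/9

Derivation:
Computing P^2 by repeated multiplication:
P^1 =
  0: [7/12, 1/3, 1/12]
  1: [1/12, 1/3, 7/12]
  2: [1/4, 5/12, 1/3]
P^2 =
  0: [7/18, 49/144, 13/48]
  1: [2/9, 55/144, 19/48]
  2: [19/72, 13/36, 3/8]

(P^2)[1 -> 0] = 2/9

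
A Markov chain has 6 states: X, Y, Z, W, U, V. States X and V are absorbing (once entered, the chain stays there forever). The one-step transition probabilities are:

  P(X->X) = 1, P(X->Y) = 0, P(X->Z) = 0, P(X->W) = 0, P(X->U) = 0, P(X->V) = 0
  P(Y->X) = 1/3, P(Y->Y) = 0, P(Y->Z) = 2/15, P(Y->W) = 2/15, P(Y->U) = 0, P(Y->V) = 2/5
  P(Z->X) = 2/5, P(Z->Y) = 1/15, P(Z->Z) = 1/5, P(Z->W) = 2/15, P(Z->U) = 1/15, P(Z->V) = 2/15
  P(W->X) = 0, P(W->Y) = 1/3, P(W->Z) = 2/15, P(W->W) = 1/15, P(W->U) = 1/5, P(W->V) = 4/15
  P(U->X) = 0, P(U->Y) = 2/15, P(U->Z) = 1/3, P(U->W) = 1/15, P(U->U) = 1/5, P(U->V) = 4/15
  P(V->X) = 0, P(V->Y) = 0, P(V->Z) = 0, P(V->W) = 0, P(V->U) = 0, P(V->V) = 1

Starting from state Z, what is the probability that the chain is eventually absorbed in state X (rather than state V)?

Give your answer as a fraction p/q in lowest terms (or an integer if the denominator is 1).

Answer: 2618/4195

Derivation:
Let a_i = P(absorbed in X | start in state i).
Boundary conditions: a_X = 1, a_V = 0.
For each transient state i, a_i = sum_j P(i->j) * a_j:
  a_Y = 1/3*a_X + 0*a_Y + 2/15*a_Z + 2/15*a_W + 0*a_U + 2/5*a_V
  a_Z = 2/5*a_X + 1/15*a_Y + 1/5*a_Z + 2/15*a_W + 1/15*a_U + 2/15*a_V
  a_W = 0*a_X + 1/3*a_Y + 2/15*a_Z + 1/15*a_W + 1/5*a_U + 4/15*a_V
  a_U = 0*a_X + 2/15*a_Y + 1/3*a_Z + 1/15*a_W + 1/5*a_U + 4/15*a_V

Substituting a_X = 1 and a_V = 0, rearrange to (I - Q) a = r where r[i] = P(i -> X):
  [1, -2/15, -2/15, 0] . (a_Y, a_Z, a_W, a_U) = 1/3
  [-1/15, 4/5, -2/15, -1/15] . (a_Y, a_Z, a_W, a_U) = 2/5
  [-1/3, -2/15, 14/15, -1/5] . (a_Y, a_Z, a_W, a_U) = 0
  [-2/15, -1/3, -1/15, 4/5] . (a_Y, a_Z, a_W, a_U) = 0

Solving yields:
  a_Y = 1933/4195
  a_Z = 2618/4195
  a_W = 1392/4195
  a_U = 1529/4195

Starting state is Z, so the absorption probability is a_Z = 2618/4195.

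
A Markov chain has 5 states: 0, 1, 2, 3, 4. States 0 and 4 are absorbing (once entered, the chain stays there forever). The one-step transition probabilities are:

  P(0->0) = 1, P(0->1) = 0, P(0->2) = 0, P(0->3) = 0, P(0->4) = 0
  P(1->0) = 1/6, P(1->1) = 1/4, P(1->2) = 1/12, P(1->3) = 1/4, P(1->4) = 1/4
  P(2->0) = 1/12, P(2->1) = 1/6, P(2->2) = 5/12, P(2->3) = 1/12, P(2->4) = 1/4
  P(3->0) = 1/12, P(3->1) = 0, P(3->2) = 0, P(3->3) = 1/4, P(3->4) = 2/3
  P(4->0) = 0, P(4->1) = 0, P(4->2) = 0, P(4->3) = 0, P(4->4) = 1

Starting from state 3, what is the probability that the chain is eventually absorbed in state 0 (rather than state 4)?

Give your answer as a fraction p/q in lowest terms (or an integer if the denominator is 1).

Answer: 1/9

Derivation:
Let a_i = P(absorbed in 0 | start in state i).
Boundary conditions: a_0 = 1, a_4 = 0.
For each transient state i, a_i = sum_j P(i->j) * a_j:
  a_1 = 1/6*a_0 + 1/4*a_1 + 1/12*a_2 + 1/4*a_3 + 1/4*a_4
  a_2 = 1/12*a_0 + 1/6*a_1 + 5/12*a_2 + 1/12*a_3 + 1/4*a_4
  a_3 = 1/12*a_0 + 0*a_1 + 0*a_2 + 1/4*a_3 + 2/3*a_4

Substituting a_0 = 1 and a_4 = 0, rearrange to (I - Q) a = r where r[i] = P(i -> 0):
  [3/4, -1/12, -1/4] . (a_1, a_2, a_3) = 1/6
  [-1/6, 7/12, -1/12] . (a_1, a_2, a_3) = 1/12
  [0, 0, 3/4] . (a_1, a_2, a_3) = 1/12

Solving yields:
  a_1 = 157/549
  a_2 = 44/183
  a_3 = 1/9

Starting state is 3, so the absorption probability is a_3 = 1/9.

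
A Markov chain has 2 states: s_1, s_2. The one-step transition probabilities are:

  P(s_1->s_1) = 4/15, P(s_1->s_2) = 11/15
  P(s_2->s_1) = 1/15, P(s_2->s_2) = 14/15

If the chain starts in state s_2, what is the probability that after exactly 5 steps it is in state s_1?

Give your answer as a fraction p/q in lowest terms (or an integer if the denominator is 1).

Answer: 781/9375

Derivation:
Computing P^5 by repeated multiplication:
P^1 =
  s_1: [4/15, 11/15]
  s_2: [1/15, 14/15]
P^2 =
  s_1: [3/25, 22/25]
  s_2: [2/25, 23/25]
P^3 =
  s_1: [34/375, 341/375]
  s_2: [31/375, 344/375]
P^4 =
  s_1: [53/625, 572/625]
  s_2: [52/625, 573/625]
P^5 =
  s_1: [784/9375, 8591/9375]
  s_2: [781/9375, 8594/9375]

(P^5)[s_2 -> s_1] = 781/9375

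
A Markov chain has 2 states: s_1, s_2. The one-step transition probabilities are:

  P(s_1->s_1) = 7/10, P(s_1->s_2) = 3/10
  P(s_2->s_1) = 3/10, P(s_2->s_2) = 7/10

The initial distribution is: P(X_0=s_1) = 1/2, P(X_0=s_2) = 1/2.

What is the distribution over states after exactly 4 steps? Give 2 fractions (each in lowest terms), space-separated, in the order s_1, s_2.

Answer: 1/2 1/2

Derivation:
Propagating the distribution step by step (d_{t+1} = d_t * P):
d_0 = (s_1=1/2, s_2=1/2)
  d_1[s_1] = 1/2*7/10 + 1/2*3/10 = 1/2
  d_1[s_2] = 1/2*3/10 + 1/2*7/10 = 1/2
d_1 = (s_1=1/2, s_2=1/2)
  d_2[s_1] = 1/2*7/10 + 1/2*3/10 = 1/2
  d_2[s_2] = 1/2*3/10 + 1/2*7/10 = 1/2
d_2 = (s_1=1/2, s_2=1/2)
  d_3[s_1] = 1/2*7/10 + 1/2*3/10 = 1/2
  d_3[s_2] = 1/2*3/10 + 1/2*7/10 = 1/2
d_3 = (s_1=1/2, s_2=1/2)
  d_4[s_1] = 1/2*7/10 + 1/2*3/10 = 1/2
  d_4[s_2] = 1/2*3/10 + 1/2*7/10 = 1/2
d_4 = (s_1=1/2, s_2=1/2)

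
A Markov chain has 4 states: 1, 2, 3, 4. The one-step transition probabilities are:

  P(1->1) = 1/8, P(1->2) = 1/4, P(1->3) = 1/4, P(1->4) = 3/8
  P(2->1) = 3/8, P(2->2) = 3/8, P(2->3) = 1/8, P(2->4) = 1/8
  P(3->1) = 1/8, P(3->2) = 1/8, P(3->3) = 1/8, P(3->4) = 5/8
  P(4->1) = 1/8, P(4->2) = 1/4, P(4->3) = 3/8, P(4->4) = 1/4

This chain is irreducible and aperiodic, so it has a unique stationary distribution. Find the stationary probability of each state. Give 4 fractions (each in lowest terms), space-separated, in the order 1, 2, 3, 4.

The stationary distribution satisfies pi = pi * P, i.e.:
  pi_1 = 1/8*pi_1 + 3/8*pi_2 + 1/8*pi_3 + 1/8*pi_4
  pi_2 = 1/4*pi_1 + 3/8*pi_2 + 1/8*pi_3 + 1/4*pi_4
  pi_3 = 1/4*pi_1 + 1/8*pi_2 + 1/8*pi_3 + 3/8*pi_4
  pi_4 = 3/8*pi_1 + 1/8*pi_2 + 5/8*pi_3 + 1/4*pi_4
with normalization: pi_1 + pi_2 + pi_3 + pi_4 = 1.

Using the first 3 balance equations plus normalization, the linear system A*pi = b is:
  [-7/8, 3/8, 1/8, 1/8] . pi = 0
  [1/4, -5/8, 1/8, 1/4] . pi = 0
  [1/4, 1/8, -7/8, 3/8] . pi = 0
  [1, 1, 1, 1] . pi = 1

Solving yields:
  pi_1 = 51/271
  pi_2 = 137/542
  pi_3 = 125/542
  pi_4 = 89/271

Verification (pi * P):
  51/271*1/8 + 137/542*3/8 + 125/542*1/8 + 89/271*1/8 = 51/271 = pi_1  (ok)
  51/271*1/4 + 137/542*3/8 + 125/542*1/8 + 89/271*1/4 = 137/542 = pi_2  (ok)
  51/271*1/4 + 137/542*1/8 + 125/542*1/8 + 89/271*3/8 = 125/542 = pi_3  (ok)
  51/271*3/8 + 137/542*1/8 + 125/542*5/8 + 89/271*1/4 = 89/271 = pi_4  (ok)

Answer: 51/271 137/542 125/542 89/271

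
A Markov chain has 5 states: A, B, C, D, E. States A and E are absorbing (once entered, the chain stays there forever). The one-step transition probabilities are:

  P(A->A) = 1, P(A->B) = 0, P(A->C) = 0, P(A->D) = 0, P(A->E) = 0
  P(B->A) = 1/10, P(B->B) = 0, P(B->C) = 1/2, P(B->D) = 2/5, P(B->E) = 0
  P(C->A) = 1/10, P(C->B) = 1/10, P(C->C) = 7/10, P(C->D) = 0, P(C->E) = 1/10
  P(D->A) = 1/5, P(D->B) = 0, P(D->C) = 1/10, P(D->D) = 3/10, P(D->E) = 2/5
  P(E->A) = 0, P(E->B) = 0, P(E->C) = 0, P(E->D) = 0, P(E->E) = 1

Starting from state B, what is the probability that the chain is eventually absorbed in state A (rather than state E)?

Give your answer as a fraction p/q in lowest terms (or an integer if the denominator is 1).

Answer: 28/57

Derivation:
Let a_i = P(absorbed in A | start in state i).
Boundary conditions: a_A = 1, a_E = 0.
For each transient state i, a_i = sum_j P(i->j) * a_j:
  a_B = 1/10*a_A + 0*a_B + 1/2*a_C + 2/5*a_D + 0*a_E
  a_C = 1/10*a_A + 1/10*a_B + 7/10*a_C + 0*a_D + 1/10*a_E
  a_D = 1/5*a_A + 0*a_B + 1/10*a_C + 3/10*a_D + 2/5*a_E

Substituting a_A = 1 and a_E = 0, rearrange to (I - Q) a = r where r[i] = P(i -> A):
  [1, -1/2, -2/5] . (a_B, a_C, a_D) = 1/10
  [-1/10, 3/10, 0] . (a_B, a_C, a_D) = 1/10
  [0, -1/10, 7/10] . (a_B, a_C, a_D) = 1/5

Solving yields:
  a_B = 28/57
  a_C = 85/171
  a_D = 61/171

Starting state is B, so the absorption probability is a_B = 28/57.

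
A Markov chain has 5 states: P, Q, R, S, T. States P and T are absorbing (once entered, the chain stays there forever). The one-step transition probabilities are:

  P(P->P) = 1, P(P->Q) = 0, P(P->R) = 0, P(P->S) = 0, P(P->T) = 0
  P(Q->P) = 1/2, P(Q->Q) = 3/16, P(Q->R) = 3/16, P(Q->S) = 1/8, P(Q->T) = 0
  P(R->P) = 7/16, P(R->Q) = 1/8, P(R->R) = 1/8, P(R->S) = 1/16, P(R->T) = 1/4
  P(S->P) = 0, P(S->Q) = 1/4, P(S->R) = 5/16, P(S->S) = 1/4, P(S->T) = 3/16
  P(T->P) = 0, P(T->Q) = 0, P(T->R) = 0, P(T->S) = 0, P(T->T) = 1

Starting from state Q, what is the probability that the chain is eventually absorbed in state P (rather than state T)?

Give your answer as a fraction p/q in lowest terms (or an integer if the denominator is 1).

Let a_i = P(absorbed in P | start in state i).
Boundary conditions: a_P = 1, a_T = 0.
For each transient state i, a_i = sum_j P(i->j) * a_j:
  a_Q = 1/2*a_P + 3/16*a_Q + 3/16*a_R + 1/8*a_S + 0*a_T
  a_R = 7/16*a_P + 1/8*a_Q + 1/8*a_R + 1/16*a_S + 1/4*a_T
  a_S = 0*a_P + 1/4*a_Q + 5/16*a_R + 1/4*a_S + 3/16*a_T

Substituting a_P = 1 and a_T = 0, rearrange to (I - Q) a = r where r[i] = P(i -> P):
  [13/16, -3/16, -1/8] . (a_Q, a_R, a_S) = 1/2
  [-1/8, 7/8, -1/16] . (a_Q, a_R, a_S) = 7/16
  [-1/4, -5/16, 3/4] . (a_Q, a_R, a_S) = 0

Solving yields:
  a_Q = 1626/1903
  a_R = 1260/1903
  a_S = 97/173

Starting state is Q, so the absorption probability is a_Q = 1626/1903.

Answer: 1626/1903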